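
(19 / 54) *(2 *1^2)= 19 / 27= 0.70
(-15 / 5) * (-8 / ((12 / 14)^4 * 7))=343 / 54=6.35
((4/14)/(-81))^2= 4/321489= 0.00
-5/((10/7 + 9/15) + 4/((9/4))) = -1575/1199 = -1.31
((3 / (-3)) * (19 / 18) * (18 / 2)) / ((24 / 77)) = -1463 / 48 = -30.48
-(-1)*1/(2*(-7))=-1/14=-0.07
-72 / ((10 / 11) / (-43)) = 17028 / 5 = 3405.60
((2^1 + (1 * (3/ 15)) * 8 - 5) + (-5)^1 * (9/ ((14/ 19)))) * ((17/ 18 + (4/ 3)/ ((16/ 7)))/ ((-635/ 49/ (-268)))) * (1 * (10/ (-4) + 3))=-22560307/ 22860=-986.89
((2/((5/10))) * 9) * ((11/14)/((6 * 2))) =33/14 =2.36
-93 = -93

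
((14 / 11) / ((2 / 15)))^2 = 11025 / 121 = 91.12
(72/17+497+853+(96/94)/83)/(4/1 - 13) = -29936546/198951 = -150.47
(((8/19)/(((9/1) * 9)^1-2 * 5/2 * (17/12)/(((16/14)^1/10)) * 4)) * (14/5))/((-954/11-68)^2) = -40656/137804587285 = -0.00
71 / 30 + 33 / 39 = 1253 / 390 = 3.21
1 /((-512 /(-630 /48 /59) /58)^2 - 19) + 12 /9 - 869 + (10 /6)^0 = -37502901931325 /43272611247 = -866.67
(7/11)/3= 7/33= 0.21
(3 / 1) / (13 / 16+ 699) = 48 / 11197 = 0.00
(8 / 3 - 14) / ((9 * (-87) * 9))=34 / 21141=0.00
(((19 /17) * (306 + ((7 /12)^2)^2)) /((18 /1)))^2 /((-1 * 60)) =-14545499209906729 /2415705965199360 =-6.02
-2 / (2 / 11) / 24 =-11 / 24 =-0.46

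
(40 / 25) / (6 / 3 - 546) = -1 / 340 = -0.00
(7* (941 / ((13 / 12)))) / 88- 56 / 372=1833769 / 26598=68.94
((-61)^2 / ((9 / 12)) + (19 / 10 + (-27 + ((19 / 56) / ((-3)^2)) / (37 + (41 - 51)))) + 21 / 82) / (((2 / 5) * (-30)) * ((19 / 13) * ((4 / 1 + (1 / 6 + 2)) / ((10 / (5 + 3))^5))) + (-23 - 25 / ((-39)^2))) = -1454565283624375 / 17224480175616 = -84.45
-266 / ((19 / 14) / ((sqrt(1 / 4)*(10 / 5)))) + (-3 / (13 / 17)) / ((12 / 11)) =-10379 / 52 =-199.60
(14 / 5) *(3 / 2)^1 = 21 / 5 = 4.20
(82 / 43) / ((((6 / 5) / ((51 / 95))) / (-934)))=-650998 / 817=-796.82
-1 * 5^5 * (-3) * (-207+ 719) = 4800000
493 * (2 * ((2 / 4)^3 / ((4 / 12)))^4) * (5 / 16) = 199665 / 32768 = 6.09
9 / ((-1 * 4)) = -9 / 4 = -2.25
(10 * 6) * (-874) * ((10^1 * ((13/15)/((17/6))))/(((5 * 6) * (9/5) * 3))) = -990.15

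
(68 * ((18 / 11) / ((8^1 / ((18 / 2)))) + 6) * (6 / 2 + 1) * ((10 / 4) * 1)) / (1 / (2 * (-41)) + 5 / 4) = 9618600 / 2233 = 4307.48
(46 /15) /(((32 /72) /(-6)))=-207 /5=-41.40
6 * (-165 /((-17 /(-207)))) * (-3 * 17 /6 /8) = 102465 /8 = 12808.12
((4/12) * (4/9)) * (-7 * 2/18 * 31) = -868/243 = -3.57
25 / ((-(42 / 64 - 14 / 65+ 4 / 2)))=-52000 / 5077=-10.24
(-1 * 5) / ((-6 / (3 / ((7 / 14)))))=5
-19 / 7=-2.71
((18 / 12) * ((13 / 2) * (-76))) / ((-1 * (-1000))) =-741 / 1000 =-0.74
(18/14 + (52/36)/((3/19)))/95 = 1972/17955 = 0.11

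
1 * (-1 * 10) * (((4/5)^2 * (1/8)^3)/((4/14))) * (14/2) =-49/160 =-0.31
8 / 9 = 0.89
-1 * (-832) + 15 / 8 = 6671 / 8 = 833.88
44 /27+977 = 26423 /27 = 978.63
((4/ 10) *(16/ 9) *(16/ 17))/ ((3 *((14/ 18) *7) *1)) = 512/ 12495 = 0.04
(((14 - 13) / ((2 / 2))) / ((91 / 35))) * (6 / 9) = 10 / 39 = 0.26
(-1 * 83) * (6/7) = -498/7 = -71.14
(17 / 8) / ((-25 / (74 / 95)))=-629 / 9500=-0.07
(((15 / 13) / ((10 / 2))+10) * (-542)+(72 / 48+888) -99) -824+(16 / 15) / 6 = -6526727 / 1170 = -5578.40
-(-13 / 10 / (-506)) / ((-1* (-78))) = -1 / 30360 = -0.00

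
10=10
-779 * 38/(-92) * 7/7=14801/46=321.76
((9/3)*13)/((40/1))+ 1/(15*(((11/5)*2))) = 1307/1320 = 0.99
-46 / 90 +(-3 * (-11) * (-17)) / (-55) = 436 / 45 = 9.69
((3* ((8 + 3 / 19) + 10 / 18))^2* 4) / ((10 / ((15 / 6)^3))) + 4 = 13888621 / 3249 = 4274.74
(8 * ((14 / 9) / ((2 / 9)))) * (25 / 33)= 1400 / 33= 42.42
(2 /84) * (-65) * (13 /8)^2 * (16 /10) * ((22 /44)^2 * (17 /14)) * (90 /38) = -560235 /119168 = -4.70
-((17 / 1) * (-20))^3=39304000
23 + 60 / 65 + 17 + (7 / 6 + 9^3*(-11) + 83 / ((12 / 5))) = -413001 / 52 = -7942.33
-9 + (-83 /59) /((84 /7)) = -6455 /708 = -9.12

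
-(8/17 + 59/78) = -1627/1326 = -1.23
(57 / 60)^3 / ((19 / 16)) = 361 / 500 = 0.72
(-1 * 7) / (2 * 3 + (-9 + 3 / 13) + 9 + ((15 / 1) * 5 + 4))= -91 / 1108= -0.08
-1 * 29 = -29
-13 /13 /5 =-1 /5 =-0.20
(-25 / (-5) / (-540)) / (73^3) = -1 / 42013836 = -0.00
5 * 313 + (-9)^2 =1646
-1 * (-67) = 67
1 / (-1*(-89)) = 1 / 89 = 0.01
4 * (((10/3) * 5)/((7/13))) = 2600/21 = 123.81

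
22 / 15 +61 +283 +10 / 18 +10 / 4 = 31367 / 90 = 348.52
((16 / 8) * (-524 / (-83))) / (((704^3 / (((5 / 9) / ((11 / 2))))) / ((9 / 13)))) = 655 / 258828517376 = 0.00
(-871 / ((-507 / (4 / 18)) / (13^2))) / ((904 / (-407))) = -354497 / 12204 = -29.05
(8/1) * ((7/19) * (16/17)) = 896/323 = 2.77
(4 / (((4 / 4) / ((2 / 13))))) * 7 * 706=39536 / 13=3041.23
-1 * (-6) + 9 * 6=60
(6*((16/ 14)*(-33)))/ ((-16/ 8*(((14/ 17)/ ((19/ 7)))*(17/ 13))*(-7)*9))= -10868/ 2401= -4.53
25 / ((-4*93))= -25 / 372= -0.07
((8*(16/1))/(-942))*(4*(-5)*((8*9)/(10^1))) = 3072/157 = 19.57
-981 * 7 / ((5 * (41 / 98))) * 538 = -362055708 / 205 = -1766125.40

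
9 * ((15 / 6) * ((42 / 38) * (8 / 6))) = 630 / 19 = 33.16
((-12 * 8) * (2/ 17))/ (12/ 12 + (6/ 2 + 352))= -48/ 1513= -0.03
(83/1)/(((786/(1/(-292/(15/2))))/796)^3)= -81761214625/55970919459008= -0.00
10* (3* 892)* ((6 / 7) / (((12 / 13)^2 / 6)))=1130610 / 7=161515.71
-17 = -17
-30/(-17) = 30/17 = 1.76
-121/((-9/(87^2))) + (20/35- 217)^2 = 7281514/49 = 148602.33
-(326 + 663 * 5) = -3641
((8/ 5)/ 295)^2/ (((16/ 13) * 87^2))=52/ 16467305625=0.00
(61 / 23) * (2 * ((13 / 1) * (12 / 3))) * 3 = 19032 / 23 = 827.48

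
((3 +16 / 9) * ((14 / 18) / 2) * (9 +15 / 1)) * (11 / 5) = 13244 / 135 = 98.10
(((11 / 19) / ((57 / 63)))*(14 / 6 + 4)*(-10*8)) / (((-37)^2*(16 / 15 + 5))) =-13200 / 338143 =-0.04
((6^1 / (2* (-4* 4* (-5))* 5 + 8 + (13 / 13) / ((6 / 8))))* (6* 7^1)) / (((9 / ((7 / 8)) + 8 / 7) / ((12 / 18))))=441 / 24280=0.02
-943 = -943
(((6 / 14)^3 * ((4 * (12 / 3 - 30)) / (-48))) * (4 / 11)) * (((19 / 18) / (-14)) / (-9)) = 247 / 475398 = 0.00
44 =44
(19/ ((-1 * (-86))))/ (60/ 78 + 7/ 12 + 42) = 1482/ 290809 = 0.01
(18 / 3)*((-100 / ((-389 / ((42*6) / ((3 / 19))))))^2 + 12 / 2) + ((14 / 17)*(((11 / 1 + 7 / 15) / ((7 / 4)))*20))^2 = 402116818848292 / 393585921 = 1021674.80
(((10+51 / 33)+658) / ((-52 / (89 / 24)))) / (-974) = 218495 / 4457024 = 0.05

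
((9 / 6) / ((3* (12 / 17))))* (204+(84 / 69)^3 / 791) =1192026485 / 8249226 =144.50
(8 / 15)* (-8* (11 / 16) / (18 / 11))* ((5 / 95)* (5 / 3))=-242 / 1539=-0.16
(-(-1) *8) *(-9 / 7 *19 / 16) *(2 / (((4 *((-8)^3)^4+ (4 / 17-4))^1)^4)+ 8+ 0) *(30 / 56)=-52.35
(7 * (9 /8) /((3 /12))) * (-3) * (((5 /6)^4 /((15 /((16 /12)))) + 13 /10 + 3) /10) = -443233 /10800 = -41.04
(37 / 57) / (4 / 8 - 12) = -74 / 1311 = -0.06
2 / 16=1 / 8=0.12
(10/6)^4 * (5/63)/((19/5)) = 15625/96957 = 0.16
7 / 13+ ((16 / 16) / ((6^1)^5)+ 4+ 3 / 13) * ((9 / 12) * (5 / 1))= 2211041 / 134784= 16.40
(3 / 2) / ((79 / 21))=63 / 158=0.40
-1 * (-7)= 7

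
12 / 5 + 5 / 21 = 277 / 105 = 2.64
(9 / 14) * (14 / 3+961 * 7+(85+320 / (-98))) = 1502355 / 343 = 4380.04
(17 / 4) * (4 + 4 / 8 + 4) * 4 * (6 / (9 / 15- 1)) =-2167.50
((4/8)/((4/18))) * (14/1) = 63/2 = 31.50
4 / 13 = 0.31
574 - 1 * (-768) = 1342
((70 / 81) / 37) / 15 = 14 / 8991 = 0.00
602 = 602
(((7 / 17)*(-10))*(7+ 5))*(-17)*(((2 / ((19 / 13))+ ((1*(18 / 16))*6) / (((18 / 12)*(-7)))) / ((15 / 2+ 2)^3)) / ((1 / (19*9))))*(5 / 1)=4168800 / 6859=607.79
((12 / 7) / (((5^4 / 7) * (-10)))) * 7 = -42 / 3125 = -0.01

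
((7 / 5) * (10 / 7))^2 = 4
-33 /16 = -2.06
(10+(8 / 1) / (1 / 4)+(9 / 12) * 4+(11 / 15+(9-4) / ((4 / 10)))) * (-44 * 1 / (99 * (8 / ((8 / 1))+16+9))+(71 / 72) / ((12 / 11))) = 17401867 / 336960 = 51.64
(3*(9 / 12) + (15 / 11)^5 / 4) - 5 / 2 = 149581 / 161051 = 0.93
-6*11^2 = -726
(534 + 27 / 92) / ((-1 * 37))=-49155 / 3404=-14.44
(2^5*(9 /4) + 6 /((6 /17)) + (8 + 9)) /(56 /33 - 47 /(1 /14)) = -1749 /10829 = -0.16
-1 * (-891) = 891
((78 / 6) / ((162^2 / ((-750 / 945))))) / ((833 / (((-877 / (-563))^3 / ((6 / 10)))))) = -0.00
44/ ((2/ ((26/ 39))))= 44/ 3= 14.67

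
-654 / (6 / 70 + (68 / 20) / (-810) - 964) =18540900 / 27327089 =0.68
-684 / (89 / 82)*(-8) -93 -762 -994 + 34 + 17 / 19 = 5457724 / 1691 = 3227.51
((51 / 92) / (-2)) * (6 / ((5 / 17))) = -2601 / 460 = -5.65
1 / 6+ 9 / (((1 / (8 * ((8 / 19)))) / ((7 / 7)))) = 3475 / 114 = 30.48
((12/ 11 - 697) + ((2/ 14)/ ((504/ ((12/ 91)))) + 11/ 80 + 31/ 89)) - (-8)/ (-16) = -729109479887/ 1047686640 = -695.92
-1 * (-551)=551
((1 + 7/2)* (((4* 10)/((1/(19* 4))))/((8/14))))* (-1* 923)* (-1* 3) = 66289860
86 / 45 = 1.91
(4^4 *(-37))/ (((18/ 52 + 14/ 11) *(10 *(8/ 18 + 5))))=-107.47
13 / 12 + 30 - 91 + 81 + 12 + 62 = 1141 / 12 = 95.08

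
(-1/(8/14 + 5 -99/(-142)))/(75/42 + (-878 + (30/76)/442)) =116866568/641906161191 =0.00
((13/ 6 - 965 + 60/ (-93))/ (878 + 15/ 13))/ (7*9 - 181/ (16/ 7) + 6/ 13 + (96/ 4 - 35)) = 242287864/ 5908644423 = 0.04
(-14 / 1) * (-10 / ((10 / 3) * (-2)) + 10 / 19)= -539 / 19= -28.37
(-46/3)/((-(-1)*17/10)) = -460/51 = -9.02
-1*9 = -9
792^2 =627264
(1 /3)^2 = 1 /9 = 0.11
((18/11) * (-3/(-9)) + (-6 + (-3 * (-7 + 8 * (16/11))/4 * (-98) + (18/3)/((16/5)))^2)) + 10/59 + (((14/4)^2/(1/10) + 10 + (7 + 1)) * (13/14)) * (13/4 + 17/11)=118027.82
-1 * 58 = -58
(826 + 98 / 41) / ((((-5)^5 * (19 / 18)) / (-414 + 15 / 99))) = 2783078088 / 26778125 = 103.93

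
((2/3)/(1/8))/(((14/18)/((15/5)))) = 144/7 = 20.57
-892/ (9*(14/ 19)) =-8474/ 63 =-134.51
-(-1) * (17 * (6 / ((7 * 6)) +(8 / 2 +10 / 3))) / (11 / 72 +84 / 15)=320280 / 14497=22.09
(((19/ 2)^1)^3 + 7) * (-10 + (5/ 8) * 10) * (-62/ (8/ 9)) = 28939275/ 128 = 226088.09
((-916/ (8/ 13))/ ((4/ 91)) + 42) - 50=-270971/ 8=-33871.38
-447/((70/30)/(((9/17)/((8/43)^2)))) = -22315581/7616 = -2930.09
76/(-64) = -19/16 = -1.19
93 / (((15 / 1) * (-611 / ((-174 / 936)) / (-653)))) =-587047 / 476580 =-1.23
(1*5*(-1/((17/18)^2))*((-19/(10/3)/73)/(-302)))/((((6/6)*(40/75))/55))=-0.15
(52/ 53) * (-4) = -208/ 53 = -3.92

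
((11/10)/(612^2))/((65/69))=253/81151200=0.00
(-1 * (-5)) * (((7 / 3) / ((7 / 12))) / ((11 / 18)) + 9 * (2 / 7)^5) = 6066360 / 184877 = 32.81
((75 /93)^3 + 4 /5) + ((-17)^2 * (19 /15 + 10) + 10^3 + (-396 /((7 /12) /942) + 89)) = -1986743585579 /3128055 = -635137.04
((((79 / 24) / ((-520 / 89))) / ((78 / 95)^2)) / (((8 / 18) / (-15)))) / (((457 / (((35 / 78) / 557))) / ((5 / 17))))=11104585625 / 759355132803072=0.00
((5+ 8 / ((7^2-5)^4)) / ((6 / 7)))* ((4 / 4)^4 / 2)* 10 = 81989635 / 2811072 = 29.17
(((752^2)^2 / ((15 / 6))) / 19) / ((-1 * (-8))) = 79948693504 / 95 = 841565194.78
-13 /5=-2.60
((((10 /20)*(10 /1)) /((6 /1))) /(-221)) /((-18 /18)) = 0.00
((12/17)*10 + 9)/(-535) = -273/9095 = -0.03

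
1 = 1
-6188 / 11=-562.55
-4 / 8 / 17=-1 / 34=-0.03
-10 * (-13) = 130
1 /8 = 0.12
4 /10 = 2 /5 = 0.40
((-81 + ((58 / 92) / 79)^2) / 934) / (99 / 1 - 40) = -1069681595 / 727727411336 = -0.00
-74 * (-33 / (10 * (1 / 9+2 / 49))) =538461 / 335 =1607.35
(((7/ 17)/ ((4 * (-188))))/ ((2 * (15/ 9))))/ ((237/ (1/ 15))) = -7/ 151490400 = -0.00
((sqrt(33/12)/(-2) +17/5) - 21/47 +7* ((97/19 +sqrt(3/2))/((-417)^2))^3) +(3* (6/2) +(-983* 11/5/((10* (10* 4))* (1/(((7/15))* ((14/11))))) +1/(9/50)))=-sqrt(11)/4 +14917* sqrt(6)/281202876520321068 +121173751644016758410342707/8475103194726826588185000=13.47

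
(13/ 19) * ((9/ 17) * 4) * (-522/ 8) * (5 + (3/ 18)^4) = -472.78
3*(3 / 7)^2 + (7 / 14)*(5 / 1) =299 / 98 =3.05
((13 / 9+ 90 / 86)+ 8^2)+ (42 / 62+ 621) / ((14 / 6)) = 27958636 / 83979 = 332.92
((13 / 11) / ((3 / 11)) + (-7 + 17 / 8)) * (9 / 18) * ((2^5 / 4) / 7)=-13 / 42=-0.31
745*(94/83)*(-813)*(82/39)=-1442267.53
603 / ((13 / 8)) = 4824 / 13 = 371.08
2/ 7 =0.29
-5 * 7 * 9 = -315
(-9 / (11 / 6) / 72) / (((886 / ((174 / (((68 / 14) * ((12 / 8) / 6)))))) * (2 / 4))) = -1827 / 82841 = -0.02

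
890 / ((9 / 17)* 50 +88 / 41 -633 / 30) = 6203300 / 52393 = 118.40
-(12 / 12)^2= -1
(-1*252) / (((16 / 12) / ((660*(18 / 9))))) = -249480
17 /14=1.21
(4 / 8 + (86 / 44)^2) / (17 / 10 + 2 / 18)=94095 / 39446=2.39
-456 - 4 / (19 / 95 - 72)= -163684 / 359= -455.94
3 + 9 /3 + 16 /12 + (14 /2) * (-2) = -20 /3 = -6.67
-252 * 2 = -504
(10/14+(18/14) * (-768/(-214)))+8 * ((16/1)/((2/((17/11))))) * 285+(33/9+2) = 28200.09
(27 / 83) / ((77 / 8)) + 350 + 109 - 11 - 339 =696835 / 6391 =109.03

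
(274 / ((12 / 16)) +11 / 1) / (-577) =-1129 / 1731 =-0.65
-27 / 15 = -9 / 5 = -1.80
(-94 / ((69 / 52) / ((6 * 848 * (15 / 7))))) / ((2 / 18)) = -1119156480 / 161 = -6951282.48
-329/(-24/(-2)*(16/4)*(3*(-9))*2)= 329/2592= 0.13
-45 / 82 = -0.55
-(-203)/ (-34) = -203/ 34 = -5.97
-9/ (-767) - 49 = -48.99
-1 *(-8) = 8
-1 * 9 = -9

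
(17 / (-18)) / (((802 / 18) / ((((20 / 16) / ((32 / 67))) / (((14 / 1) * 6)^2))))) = -5695 / 724340736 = -0.00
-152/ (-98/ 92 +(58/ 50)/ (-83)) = 140.85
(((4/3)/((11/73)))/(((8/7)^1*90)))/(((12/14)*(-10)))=-3577/356400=-0.01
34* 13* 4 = 1768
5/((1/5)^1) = 25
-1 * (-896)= 896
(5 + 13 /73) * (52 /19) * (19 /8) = 2457 /73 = 33.66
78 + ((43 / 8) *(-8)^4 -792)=21302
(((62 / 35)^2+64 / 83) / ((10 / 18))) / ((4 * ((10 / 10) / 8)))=14.07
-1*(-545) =545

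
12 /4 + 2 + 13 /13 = 6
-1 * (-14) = 14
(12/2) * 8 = 48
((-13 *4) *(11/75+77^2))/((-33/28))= 58860256/225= 261601.14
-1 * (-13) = 13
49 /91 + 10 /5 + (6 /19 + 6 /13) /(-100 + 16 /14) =108135 /42731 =2.53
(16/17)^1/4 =4/17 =0.24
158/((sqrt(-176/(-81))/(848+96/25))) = 688248 *sqrt(11)/25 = 91306.42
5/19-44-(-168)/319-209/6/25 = -40551299/909150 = -44.60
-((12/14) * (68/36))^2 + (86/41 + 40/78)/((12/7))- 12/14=-919403/470106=-1.96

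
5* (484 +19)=2515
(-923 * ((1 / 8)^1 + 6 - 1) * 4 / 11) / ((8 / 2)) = -37843 / 88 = -430.03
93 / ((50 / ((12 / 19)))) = 558 / 475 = 1.17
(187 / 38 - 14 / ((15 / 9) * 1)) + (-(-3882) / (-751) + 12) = 478289 / 142690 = 3.35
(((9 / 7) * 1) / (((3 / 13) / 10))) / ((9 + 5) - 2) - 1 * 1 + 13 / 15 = 947 / 210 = 4.51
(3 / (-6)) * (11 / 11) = -1 / 2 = -0.50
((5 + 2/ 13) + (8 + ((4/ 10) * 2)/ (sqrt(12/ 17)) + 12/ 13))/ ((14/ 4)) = 4 * sqrt(51)/ 105 + 366/ 91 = 4.29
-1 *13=-13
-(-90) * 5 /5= 90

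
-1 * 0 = 0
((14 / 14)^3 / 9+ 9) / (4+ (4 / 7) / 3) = 287 / 132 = 2.17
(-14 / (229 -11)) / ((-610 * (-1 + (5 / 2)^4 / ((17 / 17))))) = 8 / 2892315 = 0.00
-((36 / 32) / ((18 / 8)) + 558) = -1117 / 2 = -558.50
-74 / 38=-37 / 19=-1.95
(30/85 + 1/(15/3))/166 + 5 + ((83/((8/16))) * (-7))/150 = -580627/211650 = -2.74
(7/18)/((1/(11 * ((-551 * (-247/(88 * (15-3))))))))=952679/1728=551.32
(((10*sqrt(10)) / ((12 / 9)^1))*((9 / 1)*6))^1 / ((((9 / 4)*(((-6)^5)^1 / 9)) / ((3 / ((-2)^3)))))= 5*sqrt(10) / 64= 0.25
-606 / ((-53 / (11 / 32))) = 3.93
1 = 1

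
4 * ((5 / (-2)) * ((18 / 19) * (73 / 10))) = -1314 / 19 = -69.16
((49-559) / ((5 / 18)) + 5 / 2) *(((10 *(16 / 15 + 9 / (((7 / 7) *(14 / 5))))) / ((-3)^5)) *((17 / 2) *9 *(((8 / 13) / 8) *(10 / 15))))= 56042761 / 44226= 1267.19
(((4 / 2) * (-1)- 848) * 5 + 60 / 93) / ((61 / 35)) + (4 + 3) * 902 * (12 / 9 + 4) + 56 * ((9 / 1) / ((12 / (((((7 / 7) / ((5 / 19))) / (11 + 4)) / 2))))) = 4430872859 / 141825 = 31241.83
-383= -383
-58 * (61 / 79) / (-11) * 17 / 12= 30073 / 5214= 5.77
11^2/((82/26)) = 1573/41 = 38.37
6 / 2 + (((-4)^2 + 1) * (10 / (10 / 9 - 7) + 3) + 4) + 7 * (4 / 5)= 9204 / 265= 34.73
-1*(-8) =8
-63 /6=-21 /2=-10.50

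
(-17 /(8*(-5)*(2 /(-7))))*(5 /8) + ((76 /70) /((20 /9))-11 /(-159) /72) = -14108911 /32054400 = -0.44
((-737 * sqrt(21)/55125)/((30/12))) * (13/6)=-9581 * sqrt(21)/826875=-0.05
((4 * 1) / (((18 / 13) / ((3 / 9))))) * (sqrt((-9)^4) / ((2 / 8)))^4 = 10611813888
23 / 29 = 0.79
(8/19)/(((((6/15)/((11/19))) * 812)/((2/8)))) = 55/293132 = 0.00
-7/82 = -0.09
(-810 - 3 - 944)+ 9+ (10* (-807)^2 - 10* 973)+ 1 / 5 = 32505061 / 5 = 6501012.20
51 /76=0.67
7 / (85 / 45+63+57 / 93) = 1953 / 18275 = 0.11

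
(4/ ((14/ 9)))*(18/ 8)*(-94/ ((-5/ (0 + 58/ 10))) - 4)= 106353/ 175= 607.73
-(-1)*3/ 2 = 3/ 2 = 1.50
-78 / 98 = -39 / 49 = -0.80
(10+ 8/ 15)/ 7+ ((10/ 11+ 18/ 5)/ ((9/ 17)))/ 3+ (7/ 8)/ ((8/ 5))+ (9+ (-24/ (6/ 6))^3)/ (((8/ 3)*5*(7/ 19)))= -1867739399/ 665280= -2807.45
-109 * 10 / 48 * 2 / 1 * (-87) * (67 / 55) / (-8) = -211787 / 352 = -601.67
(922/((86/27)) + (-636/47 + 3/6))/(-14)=-1117343/56588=-19.75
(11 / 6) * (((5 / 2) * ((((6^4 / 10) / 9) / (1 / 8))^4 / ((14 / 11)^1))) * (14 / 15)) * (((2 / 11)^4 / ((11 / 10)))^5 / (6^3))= 2374945115996160 / 895430243255237372246531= 0.00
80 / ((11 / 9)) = 720 / 11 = 65.45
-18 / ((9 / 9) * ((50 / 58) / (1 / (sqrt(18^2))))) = -29 / 25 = -1.16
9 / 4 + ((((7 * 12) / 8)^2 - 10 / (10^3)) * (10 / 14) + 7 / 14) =81.49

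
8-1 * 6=2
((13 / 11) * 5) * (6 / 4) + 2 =239 / 22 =10.86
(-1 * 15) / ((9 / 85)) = -425 / 3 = -141.67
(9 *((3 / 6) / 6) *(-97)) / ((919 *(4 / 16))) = -291 / 919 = -0.32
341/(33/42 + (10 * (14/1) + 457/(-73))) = 2.53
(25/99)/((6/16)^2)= 1600/891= 1.80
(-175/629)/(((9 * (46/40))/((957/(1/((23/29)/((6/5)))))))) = -96250/5661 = -17.00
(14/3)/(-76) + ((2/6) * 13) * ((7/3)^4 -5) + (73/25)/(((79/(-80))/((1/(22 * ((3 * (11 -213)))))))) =106.72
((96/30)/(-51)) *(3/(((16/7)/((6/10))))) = -21/425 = -0.05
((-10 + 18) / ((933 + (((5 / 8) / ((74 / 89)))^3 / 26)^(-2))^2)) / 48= 60300391495425327222539306640625 / 7925309200513270900542601024582625181366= 0.00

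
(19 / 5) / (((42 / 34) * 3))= 323 / 315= 1.03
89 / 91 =0.98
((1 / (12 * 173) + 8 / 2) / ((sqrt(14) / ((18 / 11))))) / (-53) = -2265 * sqrt(14) / 256732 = -0.03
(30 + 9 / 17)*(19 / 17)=9861 / 289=34.12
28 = 28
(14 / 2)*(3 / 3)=7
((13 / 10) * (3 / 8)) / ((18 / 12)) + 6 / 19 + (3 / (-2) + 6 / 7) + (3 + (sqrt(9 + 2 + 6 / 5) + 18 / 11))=sqrt(305) / 5 + 271199 / 58520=8.13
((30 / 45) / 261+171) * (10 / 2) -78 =608401 / 783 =777.01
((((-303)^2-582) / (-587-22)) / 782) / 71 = -30409 / 11270966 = -0.00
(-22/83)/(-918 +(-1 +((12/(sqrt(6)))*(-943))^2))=-22/1771307731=-0.00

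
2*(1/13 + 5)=132/13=10.15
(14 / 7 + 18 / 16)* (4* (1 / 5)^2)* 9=9 / 2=4.50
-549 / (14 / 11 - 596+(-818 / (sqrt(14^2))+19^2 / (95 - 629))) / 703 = 22573782 / 18899634077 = 0.00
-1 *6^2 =-36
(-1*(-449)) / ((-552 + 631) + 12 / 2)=449 / 85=5.28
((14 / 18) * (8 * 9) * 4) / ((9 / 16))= 3584 / 9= 398.22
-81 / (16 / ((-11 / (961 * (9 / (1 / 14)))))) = 99 / 215264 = 0.00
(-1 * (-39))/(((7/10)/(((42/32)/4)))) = 585/32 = 18.28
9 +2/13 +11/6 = 857/78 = 10.99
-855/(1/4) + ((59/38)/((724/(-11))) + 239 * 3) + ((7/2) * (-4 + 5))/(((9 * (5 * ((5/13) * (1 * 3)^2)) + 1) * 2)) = -37889109083/14017364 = -2703.01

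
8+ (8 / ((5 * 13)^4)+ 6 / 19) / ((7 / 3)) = 19314376706 / 2374133125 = 8.14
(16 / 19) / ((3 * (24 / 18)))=4 / 19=0.21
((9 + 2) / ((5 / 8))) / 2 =44 / 5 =8.80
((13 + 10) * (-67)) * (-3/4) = 4623/4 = 1155.75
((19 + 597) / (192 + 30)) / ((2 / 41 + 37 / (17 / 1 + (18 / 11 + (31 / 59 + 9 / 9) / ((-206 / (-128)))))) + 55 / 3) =8265941530 / 60387654527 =0.14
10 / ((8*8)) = 5 / 32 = 0.16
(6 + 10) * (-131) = -2096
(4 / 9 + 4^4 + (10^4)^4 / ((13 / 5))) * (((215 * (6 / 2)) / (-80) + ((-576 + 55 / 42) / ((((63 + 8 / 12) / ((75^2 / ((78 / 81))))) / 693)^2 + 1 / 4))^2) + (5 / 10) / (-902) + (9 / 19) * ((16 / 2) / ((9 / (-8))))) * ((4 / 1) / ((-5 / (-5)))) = 810126450878019691116469936539936908565488678569974740016333199 / 9965041840662258003082660826888460168573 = 81296843890038318757819.72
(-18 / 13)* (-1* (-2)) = -36 / 13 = -2.77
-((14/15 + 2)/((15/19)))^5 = -408348897330176/576650390625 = -708.14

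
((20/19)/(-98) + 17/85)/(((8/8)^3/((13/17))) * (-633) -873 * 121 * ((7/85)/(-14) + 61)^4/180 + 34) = -38262640520000/1642092729497253885778031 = -0.00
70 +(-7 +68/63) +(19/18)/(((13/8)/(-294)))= -103927/819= -126.89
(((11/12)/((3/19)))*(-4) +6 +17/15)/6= -362/135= -2.68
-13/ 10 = -1.30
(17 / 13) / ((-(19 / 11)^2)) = -2057 / 4693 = -0.44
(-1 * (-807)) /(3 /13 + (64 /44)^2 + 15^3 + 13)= 1269411 /5333015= 0.24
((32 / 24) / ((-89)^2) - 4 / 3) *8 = -10.67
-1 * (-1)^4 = -1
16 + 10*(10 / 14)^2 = 1034 / 49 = 21.10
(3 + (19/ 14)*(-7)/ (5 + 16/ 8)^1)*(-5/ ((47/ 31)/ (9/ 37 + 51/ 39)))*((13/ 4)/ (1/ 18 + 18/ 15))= -59838525/ 2751098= -21.75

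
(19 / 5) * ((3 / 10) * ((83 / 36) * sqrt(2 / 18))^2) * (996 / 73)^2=901708099 / 7194150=125.34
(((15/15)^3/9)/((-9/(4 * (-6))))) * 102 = 272/9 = 30.22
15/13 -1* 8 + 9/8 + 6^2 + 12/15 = 16161/520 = 31.08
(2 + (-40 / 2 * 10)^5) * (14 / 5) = -4479999999972 / 5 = -895999999994.40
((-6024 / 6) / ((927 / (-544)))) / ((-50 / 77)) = -21027776 / 23175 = -907.35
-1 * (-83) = 83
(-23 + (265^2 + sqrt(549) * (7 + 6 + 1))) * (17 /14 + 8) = 387 * sqrt(61) + 4528029 /7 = 649883.85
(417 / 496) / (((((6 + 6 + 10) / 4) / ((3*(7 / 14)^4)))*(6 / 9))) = 3753 / 87296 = 0.04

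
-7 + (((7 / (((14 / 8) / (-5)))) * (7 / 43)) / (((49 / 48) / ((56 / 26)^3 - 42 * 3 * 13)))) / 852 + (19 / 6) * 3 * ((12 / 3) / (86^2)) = -519497169 / 576839926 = -0.90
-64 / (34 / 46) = -1472 / 17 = -86.59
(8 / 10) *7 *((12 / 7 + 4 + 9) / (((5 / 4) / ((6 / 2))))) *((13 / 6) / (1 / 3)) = 32136 / 25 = 1285.44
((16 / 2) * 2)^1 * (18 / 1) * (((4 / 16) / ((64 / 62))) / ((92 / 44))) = 3069 / 92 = 33.36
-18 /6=-3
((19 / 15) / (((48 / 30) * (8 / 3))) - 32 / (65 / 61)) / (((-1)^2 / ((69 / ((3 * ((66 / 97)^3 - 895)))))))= 2596499011947 / 3396868130240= 0.76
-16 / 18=-0.89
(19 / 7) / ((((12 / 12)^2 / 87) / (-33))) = -54549 / 7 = -7792.71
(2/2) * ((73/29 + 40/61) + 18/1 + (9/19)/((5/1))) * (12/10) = 25.52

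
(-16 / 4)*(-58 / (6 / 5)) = 580 / 3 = 193.33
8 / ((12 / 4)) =8 / 3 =2.67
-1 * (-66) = 66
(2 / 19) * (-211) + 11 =-213 / 19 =-11.21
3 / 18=1 / 6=0.17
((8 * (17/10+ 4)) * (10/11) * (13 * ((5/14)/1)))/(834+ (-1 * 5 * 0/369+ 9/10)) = 49400/214291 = 0.23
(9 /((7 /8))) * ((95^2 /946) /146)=0.67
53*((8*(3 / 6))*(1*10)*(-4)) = -8480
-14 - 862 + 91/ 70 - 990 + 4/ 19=-354253/ 190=-1864.49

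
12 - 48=-36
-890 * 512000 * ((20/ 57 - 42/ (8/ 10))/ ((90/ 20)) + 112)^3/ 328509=-62281621489556270080000/ 44350586515773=-1404302093.44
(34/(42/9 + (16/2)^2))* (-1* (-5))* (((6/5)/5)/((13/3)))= 918/6695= 0.14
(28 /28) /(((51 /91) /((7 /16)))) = 637 /816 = 0.78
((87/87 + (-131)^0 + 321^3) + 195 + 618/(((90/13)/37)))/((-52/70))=-3473364391/78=-44530312.71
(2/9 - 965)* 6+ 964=-14474/3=-4824.67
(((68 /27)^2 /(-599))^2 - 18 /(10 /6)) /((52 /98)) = -19405314432791 /953407811205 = -20.35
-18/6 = -3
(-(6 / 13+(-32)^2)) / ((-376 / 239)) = 1591501 / 2444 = 651.19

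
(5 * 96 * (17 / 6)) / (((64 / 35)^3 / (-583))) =-2124670625 / 16384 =-129679.60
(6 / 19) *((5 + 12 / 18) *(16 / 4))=136 / 19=7.16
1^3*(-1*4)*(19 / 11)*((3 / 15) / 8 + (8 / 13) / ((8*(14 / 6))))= -4009 / 10010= -0.40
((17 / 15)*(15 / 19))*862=14654 / 19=771.26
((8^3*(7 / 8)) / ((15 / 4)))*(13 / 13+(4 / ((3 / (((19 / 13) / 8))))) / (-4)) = 65632 / 585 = 112.19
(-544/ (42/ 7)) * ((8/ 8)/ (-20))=68/ 15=4.53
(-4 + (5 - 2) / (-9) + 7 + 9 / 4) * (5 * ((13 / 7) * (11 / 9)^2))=464035 / 6804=68.20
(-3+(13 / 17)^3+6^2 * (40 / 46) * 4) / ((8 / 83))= 575230421 / 451996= 1272.64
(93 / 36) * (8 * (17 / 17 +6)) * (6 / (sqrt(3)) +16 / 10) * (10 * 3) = 6944 +8680 * sqrt(3) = 21978.20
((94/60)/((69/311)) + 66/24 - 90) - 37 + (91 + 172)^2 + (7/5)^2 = 1429413067/20700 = 69053.77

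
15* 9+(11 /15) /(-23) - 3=131.97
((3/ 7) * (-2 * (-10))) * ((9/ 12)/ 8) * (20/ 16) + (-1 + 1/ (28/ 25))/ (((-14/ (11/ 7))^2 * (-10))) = 168843/ 168070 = 1.00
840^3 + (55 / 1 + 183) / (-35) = 2963519966 / 5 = 592703993.20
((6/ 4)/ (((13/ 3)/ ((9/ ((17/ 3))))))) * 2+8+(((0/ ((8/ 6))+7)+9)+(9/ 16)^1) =90741/ 3536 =25.66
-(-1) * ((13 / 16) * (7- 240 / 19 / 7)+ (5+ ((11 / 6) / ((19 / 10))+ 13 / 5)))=408137 / 31920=12.79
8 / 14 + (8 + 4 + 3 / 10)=901 / 70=12.87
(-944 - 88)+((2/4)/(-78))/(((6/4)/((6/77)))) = -3099097/3003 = -1032.00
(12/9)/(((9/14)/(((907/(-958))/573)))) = -25396/7410609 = -0.00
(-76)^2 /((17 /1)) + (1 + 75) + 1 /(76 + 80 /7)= 254455 /612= 415.78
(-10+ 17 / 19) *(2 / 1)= -346 / 19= -18.21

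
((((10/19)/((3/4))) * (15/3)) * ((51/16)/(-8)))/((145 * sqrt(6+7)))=-85 * sqrt(13)/114608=-0.00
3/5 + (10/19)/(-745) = 8483/14155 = 0.60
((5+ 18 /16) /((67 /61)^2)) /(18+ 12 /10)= 0.26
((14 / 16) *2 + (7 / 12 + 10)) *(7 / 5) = 259 / 15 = 17.27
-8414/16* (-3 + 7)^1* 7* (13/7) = -54691/2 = -27345.50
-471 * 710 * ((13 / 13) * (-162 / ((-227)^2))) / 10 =5417442 / 51529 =105.13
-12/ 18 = -2/ 3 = -0.67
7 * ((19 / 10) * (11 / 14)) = 209 / 20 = 10.45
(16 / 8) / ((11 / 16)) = 32 / 11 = 2.91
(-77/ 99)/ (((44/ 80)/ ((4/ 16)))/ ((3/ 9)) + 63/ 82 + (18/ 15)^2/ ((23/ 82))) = -330050/ 5305311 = -0.06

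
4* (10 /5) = 8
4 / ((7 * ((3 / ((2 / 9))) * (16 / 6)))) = 0.02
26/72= 13/36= 0.36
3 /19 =0.16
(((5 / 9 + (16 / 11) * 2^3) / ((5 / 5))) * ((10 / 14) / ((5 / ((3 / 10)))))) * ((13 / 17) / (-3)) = -923 / 6930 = -0.13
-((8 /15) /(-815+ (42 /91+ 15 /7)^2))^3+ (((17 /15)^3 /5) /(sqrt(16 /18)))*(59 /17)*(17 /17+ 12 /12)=36343632130624 /126478377773220337763625+ 17051*sqrt(2) /11250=2.14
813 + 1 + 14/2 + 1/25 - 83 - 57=17026/25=681.04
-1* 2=-2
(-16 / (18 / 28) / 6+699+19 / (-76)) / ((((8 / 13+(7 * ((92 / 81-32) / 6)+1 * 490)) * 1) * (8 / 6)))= 26330967 / 22977664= 1.15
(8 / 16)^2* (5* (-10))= -25 / 2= -12.50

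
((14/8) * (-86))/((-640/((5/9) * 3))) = 301/768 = 0.39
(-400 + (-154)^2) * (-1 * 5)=-116580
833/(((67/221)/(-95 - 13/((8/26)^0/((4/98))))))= -17586517/67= -262485.33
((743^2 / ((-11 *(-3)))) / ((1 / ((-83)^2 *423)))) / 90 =178744081367 / 330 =541648731.42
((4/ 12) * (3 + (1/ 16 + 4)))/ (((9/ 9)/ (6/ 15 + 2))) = 113/ 20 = 5.65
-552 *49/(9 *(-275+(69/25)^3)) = 70437500/5952549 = 11.83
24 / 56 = 3 / 7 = 0.43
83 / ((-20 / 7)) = -581 / 20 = -29.05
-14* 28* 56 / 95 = -21952 / 95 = -231.07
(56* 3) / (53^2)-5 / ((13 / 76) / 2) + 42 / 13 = -2014678 / 36517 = -55.17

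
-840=-840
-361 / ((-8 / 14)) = 2527 / 4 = 631.75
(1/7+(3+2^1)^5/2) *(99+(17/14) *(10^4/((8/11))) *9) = 11513515068/49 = 234969695.27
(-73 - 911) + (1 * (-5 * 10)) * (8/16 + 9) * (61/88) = -1313.26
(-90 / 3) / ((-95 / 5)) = 30 / 19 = 1.58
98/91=14/13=1.08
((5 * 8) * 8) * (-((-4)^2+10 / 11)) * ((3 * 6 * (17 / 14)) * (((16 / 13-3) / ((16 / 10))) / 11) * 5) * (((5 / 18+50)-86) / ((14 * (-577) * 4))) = 2922676125 / 44473429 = 65.72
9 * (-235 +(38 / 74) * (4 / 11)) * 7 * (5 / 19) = -30104235 / 7733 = -3892.96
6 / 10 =3 / 5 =0.60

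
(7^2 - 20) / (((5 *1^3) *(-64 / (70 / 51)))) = -203 / 1632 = -0.12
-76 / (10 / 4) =-152 / 5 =-30.40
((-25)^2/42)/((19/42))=625/19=32.89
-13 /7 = -1.86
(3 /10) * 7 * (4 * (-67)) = -2814 /5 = -562.80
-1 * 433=-433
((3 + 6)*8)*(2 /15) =48 /5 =9.60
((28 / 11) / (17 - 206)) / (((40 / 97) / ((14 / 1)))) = -0.46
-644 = -644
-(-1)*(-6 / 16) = -3 / 8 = -0.38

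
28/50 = 14/25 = 0.56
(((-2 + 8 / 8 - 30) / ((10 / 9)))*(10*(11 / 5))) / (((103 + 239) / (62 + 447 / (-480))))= -3331911 / 30400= -109.60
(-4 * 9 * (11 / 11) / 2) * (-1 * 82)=1476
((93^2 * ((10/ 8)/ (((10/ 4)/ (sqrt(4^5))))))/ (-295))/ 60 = -11532/ 1475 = -7.82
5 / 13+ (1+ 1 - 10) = -99 / 13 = -7.62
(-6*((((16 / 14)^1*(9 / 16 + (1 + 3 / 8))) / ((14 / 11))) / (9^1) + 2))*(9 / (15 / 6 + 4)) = -11607 / 637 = -18.22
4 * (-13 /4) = -13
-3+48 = 45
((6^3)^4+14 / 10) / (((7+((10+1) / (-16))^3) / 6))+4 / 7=1872381095884804 / 956935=1956643968.38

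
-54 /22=-27 /11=-2.45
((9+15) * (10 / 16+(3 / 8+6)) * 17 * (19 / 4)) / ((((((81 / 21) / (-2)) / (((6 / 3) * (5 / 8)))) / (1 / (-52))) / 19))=1503565 / 468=3212.75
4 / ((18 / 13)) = 26 / 9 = 2.89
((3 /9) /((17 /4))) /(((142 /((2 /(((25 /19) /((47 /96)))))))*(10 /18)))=0.00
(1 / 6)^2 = 1 / 36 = 0.03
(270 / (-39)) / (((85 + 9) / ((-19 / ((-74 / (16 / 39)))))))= -2280 / 293891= -0.01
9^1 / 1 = 9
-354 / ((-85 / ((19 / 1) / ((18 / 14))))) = 15694 / 255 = 61.55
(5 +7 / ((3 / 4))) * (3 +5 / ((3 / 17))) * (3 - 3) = 0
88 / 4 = 22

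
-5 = -5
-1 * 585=-585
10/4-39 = -73/2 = -36.50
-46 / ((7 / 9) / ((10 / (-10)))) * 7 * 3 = 1242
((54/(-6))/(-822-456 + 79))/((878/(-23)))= -207/1052722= -0.00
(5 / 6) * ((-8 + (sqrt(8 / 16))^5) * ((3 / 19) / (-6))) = 0.17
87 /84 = 29 /28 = 1.04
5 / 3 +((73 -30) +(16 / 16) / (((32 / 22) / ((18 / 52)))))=44.90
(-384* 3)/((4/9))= -2592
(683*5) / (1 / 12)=40980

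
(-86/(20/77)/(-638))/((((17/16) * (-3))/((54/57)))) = -7224/46835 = -0.15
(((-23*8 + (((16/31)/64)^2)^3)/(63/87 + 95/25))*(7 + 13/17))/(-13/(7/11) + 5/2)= 22404121339074444585/1271939944283398144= 17.61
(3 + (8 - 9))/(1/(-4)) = -8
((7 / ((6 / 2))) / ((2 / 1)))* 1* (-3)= -7 / 2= -3.50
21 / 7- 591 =-588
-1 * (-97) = 97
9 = 9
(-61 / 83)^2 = 3721 / 6889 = 0.54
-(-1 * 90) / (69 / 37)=1110 / 23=48.26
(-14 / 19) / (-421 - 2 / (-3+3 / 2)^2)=126 / 72143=0.00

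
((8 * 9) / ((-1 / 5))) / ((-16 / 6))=135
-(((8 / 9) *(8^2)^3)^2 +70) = -4398046516774 / 81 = -54296870577.46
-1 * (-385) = 385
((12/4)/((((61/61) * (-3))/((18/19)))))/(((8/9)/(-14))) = 567/38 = 14.92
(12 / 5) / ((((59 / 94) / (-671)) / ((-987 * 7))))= 17726573.53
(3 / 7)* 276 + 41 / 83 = 69011 / 581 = 118.78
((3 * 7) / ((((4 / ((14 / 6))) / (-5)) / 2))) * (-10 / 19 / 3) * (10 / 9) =12250 / 513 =23.88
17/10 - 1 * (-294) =2957/10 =295.70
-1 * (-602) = 602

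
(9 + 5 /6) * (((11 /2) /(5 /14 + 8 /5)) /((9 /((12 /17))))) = 45430 /20961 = 2.17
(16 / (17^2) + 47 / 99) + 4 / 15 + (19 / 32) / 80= 11780581 / 14648832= 0.80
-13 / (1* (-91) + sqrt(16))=13 / 87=0.15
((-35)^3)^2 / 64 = 1838265625 / 64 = 28722900.39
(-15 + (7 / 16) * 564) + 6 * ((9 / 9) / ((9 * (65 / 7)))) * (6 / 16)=30131 / 130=231.78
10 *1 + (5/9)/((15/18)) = 32/3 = 10.67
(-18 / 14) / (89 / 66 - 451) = 0.00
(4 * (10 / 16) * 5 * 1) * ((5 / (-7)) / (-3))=125 / 42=2.98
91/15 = 6.07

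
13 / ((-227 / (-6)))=78 / 227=0.34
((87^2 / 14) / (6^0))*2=7569 / 7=1081.29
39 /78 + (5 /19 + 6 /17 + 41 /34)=750 /323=2.32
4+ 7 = 11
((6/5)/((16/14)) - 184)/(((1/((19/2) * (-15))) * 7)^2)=-59440455/784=-75816.91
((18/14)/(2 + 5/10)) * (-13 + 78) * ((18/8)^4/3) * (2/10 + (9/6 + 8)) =24820263/8960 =2770.12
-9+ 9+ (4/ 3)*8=32/ 3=10.67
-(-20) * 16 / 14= 160 / 7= 22.86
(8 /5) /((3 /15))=8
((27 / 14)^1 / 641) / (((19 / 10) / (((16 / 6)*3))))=0.01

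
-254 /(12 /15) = -635 /2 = -317.50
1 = 1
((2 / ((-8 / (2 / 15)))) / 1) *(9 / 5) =-3 / 50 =-0.06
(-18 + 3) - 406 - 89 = -510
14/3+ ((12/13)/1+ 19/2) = 1177/78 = 15.09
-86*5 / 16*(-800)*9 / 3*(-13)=-838500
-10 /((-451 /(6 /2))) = 30 /451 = 0.07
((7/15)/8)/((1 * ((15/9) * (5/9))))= 0.06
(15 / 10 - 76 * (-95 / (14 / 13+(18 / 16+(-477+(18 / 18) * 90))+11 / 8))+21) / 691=73165 / 13777158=0.01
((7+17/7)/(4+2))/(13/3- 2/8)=132/343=0.38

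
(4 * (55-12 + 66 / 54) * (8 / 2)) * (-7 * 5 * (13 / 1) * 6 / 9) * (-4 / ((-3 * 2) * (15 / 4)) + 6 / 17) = -470544256 / 4131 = -113905.65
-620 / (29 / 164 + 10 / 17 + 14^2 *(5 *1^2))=-1728560 / 2734373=-0.63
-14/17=-0.82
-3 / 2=-1.50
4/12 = 1/3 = 0.33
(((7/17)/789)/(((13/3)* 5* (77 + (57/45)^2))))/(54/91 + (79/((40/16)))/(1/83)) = 11025/94386332182264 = 0.00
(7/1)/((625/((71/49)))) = 71/4375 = 0.02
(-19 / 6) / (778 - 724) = -19 / 324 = -0.06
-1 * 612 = -612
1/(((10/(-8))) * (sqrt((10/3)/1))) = -2 * sqrt(30)/25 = -0.44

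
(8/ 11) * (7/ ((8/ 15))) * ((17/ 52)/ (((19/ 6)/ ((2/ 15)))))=0.13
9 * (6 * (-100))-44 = -5444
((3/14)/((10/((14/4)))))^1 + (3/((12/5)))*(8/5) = 83/40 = 2.08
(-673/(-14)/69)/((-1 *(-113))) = 0.01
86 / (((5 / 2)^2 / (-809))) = -278296 / 25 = -11131.84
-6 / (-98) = 3 / 49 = 0.06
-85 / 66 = -1.29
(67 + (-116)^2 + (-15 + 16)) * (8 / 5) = 108192 / 5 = 21638.40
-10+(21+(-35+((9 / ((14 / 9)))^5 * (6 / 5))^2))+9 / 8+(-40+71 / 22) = 1203607694276570350499 / 19886257529600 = 60524595.56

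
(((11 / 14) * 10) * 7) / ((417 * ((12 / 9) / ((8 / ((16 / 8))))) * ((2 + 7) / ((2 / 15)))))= 22 / 3753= 0.01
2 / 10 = 1 / 5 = 0.20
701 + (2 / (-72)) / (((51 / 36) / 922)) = 34829 / 51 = 682.92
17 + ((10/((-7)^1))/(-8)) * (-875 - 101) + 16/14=-1093/7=-156.14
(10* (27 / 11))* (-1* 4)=-1080 / 11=-98.18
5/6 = 0.83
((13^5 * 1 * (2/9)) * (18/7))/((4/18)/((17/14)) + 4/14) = 113615658/251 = 452652.02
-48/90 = -0.53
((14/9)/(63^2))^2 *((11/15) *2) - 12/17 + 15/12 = 14452543979/26561421180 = 0.54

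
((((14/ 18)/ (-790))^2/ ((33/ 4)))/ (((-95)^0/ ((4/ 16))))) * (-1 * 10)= -0.00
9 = 9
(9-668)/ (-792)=659/ 792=0.83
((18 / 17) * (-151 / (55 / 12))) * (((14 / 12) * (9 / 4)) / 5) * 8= -684936 / 4675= -146.51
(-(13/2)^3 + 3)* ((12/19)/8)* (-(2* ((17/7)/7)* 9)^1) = 997407/7448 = 133.92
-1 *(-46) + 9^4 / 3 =2233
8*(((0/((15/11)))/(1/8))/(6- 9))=0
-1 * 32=-32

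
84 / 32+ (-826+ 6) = -6539 / 8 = -817.38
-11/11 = -1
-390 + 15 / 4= -1545 / 4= -386.25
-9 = -9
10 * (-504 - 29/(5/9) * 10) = -10260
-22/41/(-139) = 22/5699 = 0.00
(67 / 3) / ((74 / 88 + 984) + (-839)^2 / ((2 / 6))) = 2948 / 278882715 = 0.00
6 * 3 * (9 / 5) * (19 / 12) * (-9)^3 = -373977 / 10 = -37397.70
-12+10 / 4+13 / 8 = -63 / 8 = -7.88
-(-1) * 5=5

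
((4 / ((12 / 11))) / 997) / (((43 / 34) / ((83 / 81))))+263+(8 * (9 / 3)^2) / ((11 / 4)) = 33138895655 / 114594183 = 289.18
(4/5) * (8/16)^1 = 2/5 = 0.40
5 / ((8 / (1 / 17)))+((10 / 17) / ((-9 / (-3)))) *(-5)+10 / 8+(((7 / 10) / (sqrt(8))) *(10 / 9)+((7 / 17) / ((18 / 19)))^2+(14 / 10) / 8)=7 *sqrt(2) / 36+156907 / 234090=0.95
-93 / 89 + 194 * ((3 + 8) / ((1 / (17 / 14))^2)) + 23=3168.52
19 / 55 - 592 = -32541 / 55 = -591.65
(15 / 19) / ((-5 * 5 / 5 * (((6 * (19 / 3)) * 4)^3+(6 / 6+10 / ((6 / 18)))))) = -1 / 22241647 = -0.00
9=9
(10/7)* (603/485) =1206/679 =1.78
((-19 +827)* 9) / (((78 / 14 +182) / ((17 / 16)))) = 1071 / 26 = 41.19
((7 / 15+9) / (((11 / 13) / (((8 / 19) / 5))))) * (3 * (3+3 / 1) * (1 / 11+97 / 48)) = 411658 / 11495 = 35.81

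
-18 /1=-18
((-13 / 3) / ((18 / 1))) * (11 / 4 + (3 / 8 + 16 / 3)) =-2639 / 1296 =-2.04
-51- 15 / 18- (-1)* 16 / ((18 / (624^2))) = 346060.17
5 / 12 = 0.42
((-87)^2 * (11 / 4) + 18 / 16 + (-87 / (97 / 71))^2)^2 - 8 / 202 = 353978774747422847189 / 572253272384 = 618570118.91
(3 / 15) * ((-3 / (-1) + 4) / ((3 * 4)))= 7 / 60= 0.12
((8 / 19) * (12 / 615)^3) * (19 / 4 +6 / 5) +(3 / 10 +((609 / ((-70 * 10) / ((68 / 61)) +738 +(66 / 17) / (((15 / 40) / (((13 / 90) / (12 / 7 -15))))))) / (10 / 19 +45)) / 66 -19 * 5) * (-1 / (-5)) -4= -279469823628674442483 / 12182848389226136875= -22.94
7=7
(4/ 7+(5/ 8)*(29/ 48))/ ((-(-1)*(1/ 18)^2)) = 68877/ 224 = 307.49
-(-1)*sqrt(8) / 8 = sqrt(2) / 4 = 0.35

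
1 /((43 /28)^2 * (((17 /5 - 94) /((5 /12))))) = -4900 /2512791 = -0.00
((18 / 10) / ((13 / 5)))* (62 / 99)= 62 / 143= 0.43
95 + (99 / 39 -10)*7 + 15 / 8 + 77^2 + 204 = 642475 / 104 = 6177.64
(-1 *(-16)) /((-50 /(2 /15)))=-16 /375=-0.04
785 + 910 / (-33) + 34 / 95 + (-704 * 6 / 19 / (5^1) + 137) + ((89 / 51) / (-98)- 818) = 33741223 / 1044582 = 32.30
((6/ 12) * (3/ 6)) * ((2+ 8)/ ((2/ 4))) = 5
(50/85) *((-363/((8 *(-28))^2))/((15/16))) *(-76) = 0.34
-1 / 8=-0.12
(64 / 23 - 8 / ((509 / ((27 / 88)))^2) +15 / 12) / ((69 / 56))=162825555025 / 49750547187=3.27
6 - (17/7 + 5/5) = 18/7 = 2.57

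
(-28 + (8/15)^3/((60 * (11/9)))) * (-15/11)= 1732372/45375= 38.18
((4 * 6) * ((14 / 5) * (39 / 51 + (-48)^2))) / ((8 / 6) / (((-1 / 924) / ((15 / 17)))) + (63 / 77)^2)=-530980912 / 3724505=-142.56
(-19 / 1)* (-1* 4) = 76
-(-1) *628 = 628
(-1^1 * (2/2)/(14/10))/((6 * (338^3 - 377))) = -1/324358398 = -0.00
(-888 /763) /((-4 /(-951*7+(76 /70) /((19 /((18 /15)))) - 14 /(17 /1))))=-4397114262 /2269925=-1937.12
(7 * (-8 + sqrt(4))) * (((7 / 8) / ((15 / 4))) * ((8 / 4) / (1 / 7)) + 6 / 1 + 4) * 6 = -16716 / 5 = -3343.20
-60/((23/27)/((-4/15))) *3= 1296/23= 56.35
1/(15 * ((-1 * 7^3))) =-1/5145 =-0.00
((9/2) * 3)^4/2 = 531441/32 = 16607.53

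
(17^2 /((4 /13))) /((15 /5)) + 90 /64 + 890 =115631 /96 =1204.49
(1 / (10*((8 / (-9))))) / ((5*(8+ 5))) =-9 / 5200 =-0.00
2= 2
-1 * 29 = -29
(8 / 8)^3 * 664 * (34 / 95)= 22576 / 95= 237.64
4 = 4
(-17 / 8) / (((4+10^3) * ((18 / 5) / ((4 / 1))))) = -85 / 36144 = -0.00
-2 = -2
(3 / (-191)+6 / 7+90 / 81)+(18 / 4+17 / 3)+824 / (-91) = 958681 / 312858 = 3.06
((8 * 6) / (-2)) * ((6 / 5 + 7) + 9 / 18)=-1044 / 5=-208.80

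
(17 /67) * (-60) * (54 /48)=-2295 /134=-17.13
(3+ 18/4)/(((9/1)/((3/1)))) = 5/2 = 2.50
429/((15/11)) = 1573/5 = 314.60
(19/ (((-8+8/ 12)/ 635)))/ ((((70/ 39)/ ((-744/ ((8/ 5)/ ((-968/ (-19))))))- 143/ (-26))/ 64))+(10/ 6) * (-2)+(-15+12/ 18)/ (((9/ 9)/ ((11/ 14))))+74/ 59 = -458355688981879/ 23924943798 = -19158.07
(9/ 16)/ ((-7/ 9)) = -81/ 112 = -0.72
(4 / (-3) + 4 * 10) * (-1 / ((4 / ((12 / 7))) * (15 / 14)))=-232 / 15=-15.47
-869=-869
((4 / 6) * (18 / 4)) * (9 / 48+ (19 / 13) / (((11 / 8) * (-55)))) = 63489 / 125840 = 0.50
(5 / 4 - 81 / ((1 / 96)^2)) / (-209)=2985979 / 836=3571.75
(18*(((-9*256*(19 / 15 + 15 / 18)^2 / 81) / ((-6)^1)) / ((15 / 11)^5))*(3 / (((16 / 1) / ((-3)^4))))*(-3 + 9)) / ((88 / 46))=297007326 / 78125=3801.69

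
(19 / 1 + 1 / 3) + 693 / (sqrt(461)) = 58 / 3 + 693 * sqrt(461) / 461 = 51.61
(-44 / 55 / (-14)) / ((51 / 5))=2 / 357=0.01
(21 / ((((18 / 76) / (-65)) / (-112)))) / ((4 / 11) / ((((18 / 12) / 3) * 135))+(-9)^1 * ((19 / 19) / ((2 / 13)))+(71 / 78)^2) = -647984937600 / 57888637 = -11193.65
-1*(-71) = 71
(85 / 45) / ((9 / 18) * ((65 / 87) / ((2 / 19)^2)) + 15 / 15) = 0.05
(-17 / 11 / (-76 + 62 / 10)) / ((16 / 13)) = 1105 / 61424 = 0.02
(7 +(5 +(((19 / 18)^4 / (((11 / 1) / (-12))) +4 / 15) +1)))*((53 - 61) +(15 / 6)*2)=-5731519 / 160380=-35.74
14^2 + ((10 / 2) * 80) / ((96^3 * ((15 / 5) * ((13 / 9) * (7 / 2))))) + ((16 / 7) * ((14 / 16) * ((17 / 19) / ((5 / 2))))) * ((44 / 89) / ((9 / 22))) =1395937905071 / 7090836480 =196.87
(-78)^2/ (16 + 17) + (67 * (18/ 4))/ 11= 4659/ 22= 211.77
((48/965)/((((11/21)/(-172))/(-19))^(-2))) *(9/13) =363/410308825745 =0.00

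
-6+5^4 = 619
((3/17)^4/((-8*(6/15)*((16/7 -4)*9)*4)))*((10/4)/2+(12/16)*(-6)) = -1365/85525504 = -0.00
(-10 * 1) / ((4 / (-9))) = 22.50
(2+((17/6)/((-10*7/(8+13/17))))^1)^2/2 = 477481/352800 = 1.35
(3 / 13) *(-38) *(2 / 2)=-114 / 13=-8.77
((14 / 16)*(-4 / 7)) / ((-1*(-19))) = -1 / 38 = -0.03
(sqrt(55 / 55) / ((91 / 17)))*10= 170 / 91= 1.87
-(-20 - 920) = 940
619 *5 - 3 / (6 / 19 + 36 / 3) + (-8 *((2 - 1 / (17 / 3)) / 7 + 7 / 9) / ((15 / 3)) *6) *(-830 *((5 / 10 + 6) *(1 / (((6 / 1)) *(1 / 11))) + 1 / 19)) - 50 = 54001064525 / 529074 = 102067.13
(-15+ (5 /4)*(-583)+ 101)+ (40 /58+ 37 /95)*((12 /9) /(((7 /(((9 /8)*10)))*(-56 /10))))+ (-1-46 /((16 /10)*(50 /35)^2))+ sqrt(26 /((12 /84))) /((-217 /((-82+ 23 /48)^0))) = -658.31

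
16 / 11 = 1.45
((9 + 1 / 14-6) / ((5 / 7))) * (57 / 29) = 2451 / 290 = 8.45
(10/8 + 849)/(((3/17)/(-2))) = -57817/6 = -9636.17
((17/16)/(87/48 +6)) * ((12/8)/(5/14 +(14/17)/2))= 2023/7625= 0.27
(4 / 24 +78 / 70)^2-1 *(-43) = 1968661 / 44100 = 44.64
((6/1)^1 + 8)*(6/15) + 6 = 58/5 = 11.60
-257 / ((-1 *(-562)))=-257 / 562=-0.46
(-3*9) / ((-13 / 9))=243 / 13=18.69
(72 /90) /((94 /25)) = 0.21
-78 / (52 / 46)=-69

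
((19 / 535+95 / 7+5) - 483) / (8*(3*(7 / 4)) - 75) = 1739152 / 123585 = 14.07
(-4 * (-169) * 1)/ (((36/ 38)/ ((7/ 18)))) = 277.49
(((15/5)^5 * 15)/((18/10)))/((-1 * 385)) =-405/77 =-5.26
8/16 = 1/2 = 0.50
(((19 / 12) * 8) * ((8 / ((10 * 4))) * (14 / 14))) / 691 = 38 / 10365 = 0.00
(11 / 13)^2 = 121 / 169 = 0.72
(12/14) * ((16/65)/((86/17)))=0.04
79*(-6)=-474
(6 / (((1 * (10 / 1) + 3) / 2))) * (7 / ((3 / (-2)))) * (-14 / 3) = 784 / 39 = 20.10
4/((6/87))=58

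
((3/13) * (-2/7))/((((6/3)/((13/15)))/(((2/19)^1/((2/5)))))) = -1/133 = -0.01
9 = 9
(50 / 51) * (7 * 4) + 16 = 2216 / 51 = 43.45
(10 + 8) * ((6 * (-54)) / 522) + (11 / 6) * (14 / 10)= -7487 / 870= -8.61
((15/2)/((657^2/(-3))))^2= 25/9201030084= 0.00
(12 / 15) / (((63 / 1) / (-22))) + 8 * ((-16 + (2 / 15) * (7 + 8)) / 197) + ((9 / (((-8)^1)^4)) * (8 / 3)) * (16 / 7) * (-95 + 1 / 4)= -16814353 / 7943040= -2.12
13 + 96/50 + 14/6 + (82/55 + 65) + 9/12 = 278831/3300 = 84.49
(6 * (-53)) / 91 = -318 / 91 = -3.49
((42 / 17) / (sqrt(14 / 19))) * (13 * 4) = 156 * sqrt(266) / 17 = 149.66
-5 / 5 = -1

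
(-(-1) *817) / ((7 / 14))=1634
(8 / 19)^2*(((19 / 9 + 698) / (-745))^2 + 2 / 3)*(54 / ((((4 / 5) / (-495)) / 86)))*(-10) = 63275095340160 / 8014561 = 7895017.00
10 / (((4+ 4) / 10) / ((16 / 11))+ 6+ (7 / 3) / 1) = 600 / 533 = 1.13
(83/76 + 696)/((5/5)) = 52979/76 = 697.09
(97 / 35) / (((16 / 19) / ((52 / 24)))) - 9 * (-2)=84439 / 3360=25.13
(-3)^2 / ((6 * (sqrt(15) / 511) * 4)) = 49.48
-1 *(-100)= 100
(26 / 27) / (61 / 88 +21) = 2288 / 51543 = 0.04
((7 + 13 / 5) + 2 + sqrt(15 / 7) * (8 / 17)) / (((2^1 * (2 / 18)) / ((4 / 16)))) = 13.82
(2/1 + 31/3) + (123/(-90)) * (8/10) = 281/25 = 11.24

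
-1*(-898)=898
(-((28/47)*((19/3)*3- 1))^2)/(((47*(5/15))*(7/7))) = -762048/103823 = -7.34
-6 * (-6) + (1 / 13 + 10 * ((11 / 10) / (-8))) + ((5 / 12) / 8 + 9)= 54605 / 1248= 43.75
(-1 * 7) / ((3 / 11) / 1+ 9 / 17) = -1309 / 150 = -8.73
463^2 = 214369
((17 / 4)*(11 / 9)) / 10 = 187 / 360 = 0.52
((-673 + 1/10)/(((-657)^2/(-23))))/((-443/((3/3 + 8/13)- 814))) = 544831429/8286221970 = 0.07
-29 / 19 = -1.53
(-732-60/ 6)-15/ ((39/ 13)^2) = -2231/ 3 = -743.67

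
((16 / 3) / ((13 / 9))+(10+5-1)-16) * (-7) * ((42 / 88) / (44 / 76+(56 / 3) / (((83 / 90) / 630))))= -231819 / 522873338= -0.00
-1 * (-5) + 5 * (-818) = -4085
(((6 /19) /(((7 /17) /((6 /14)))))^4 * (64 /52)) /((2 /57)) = 210424811904 /514030010767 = 0.41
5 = 5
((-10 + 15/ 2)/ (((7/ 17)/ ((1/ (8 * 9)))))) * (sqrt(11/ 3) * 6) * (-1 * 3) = 85 * sqrt(33)/ 168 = 2.91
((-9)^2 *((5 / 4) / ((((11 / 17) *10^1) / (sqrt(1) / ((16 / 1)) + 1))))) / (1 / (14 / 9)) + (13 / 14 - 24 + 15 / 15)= 18681 / 4928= 3.79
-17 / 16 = -1.06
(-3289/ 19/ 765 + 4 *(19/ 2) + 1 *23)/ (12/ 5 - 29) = -883346/ 386631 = -2.28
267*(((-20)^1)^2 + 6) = 108402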